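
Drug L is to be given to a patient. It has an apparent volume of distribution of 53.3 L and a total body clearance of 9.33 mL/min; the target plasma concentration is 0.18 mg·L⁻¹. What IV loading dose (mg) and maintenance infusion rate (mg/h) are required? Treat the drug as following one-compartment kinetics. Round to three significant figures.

Loading: fill Vd to C_target → 53.30 L × 0.18 mg/L = 9.594 mg
Convert clearance: 9.33 mL/min × 60 min/h ÷ 1000 mL/L = 0.5598 L/h
Maintenance: replace elimination → rate = CL × Css = 0.5598 × 0.18 = 0.1008 mg/h

(a) 9.59 mg; (b) 0.101 mg/h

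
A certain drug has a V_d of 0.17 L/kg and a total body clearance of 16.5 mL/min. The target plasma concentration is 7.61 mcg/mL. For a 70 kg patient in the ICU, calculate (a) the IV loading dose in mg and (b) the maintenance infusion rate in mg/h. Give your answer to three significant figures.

(a) 90.6 mg; (b) 7.53 mg/h

Vd(total) = 70 kg × 0.17 L/kg = 11.90 L
LD = Vd · C_target = 11.90 × 7.61 = 90.56 mg
Convert clearance: 16.5 mL/min × 60 min/h ÷ 1000 mL/L = 0.9900 L/h
Maintenance infusion rate = CL × Css = 0.9900 × 7.61 = 7.534 mg/h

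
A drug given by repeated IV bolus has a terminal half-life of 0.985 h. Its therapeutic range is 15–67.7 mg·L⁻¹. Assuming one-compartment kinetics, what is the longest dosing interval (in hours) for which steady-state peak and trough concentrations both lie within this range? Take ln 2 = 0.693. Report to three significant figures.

2.14 h

k = 0.693 / t½ = 0.693 / 0.985 = 0.7036 h⁻¹
Between IV bolus doses, concentration decays as C = C₀·e^(−kτ), so C_peak/C_trough = e^(kτ).
τ_max = ln(C_peak/C_trough) / k = ln(67.7/15) / 0.7036 = 1.507 / 0.7036 = 2.142 h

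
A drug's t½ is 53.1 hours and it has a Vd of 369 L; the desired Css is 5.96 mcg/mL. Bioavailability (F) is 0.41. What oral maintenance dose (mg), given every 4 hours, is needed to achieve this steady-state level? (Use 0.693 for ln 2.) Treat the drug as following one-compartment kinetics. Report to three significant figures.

k = 0.693/53.1 = 0.01305 h⁻¹, so CL = k·Vd = 0.01305 × 369.0 = 4.815 L/h
D = CL × Css × τ / F = 4.815 × 5.96 × 4 / 0.41 = 280.0 mg

280 mg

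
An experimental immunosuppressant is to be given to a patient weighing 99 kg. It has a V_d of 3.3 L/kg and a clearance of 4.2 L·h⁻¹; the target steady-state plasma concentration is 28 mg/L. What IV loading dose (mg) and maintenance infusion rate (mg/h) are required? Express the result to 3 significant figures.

Vd = 3.3 L/kg × 99 kg = 326.7 L
Loading dose = Vd × C = 326.7 × 28 = 9148 mg
Infusion rate = 4.200 L/h × 28 mg/L = 117.6 mg/h

(a) 9150 mg; (b) 118 mg/h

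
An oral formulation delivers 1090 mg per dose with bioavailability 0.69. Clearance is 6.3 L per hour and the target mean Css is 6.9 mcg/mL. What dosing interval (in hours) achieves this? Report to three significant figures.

17.3 h

F·D/τ = CL·Css → τ = F·D / (CL·Css).
τ = 0.69 × 1090 / (6.3 × 6.9) = 17.30 h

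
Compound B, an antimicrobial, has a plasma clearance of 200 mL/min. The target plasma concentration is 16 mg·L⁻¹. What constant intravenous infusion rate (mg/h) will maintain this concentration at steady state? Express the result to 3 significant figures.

CL = 200 mL/min = 200 × 0.06 = 12.00 L/h
R₀ = 12.00 × 16 = 192.0 mg/h

192 mg/h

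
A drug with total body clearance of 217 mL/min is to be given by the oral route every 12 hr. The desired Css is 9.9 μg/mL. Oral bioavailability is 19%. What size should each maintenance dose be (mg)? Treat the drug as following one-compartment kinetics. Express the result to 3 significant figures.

Convert clearance: 217 mL/min × 60 min/h ÷ 1000 mL/L = 13.02 L/h
D = CL × Css × τ / F = 13.02 × 9.9 × 12 / 0.19 = 8141 mg

8140 mg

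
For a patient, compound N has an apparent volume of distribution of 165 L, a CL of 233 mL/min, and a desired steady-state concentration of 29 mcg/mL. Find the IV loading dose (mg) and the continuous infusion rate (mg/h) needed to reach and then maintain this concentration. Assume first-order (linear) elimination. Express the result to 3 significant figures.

(a) 4790 mg; (b) 405 mg/h

LD = Vd · C_target = 165.0 × 29 = 4785 mg
CL = 233 mL/min × 60/1000 = 13.98 L/h
Infusion rate = 13.98 L/h × 29 mg/L = 405.4 mg/h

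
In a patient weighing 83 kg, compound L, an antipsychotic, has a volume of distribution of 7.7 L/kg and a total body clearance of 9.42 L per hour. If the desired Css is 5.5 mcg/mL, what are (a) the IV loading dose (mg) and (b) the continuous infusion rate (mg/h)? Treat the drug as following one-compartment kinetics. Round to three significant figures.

(a) 3520 mg; (b) 51.8 mg/h

Total Vd = 7.7 × 83 = 639.1 L
Loading dose = Vd × C = 639.1 × 5.5 = 3515 mg
Maintenance infusion rate = CL × Css = 9.420 × 5.5 = 51.81 mg/h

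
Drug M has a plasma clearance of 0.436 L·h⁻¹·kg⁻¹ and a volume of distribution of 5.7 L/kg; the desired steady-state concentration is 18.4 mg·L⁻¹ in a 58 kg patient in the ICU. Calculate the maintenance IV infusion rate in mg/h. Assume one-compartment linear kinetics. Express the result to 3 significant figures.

CL = 0.436 L·h⁻¹·kg⁻¹ × 58 kg = 25.29 L/h
Maintenance depends on clearance, not Vd — rate in must match rate out.
R₀ = 25.29 × 18.4 = 465.3 mg/h

465 mg/h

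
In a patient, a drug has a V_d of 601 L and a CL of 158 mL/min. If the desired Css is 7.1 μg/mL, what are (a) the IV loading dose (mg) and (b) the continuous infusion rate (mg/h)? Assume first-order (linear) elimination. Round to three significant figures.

(a) 4270 mg; (b) 67.3 mg/h

LD = Vd · C_target = 601.0 × 7.1 = 4267 mg
CL = 158 mL/min = 158 × 0.06 = 9.480 L/h
Maintenance: replace elimination → rate = CL × Css = 9.480 × 7.1 = 67.31 mg/h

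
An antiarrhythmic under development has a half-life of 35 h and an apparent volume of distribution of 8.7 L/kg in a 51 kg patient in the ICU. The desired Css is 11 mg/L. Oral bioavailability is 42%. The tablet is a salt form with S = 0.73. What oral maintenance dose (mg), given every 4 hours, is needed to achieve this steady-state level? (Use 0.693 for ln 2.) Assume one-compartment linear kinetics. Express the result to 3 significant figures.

1260 mg

Vd(total) = 51 kg × 8.7 L/kg = 443.7 L
CL = ln 2 · Vd / t½ = 0.693 × 443.7 / 35 = 8.785 L/h
D = CL × Css × τ / F / S = 8.785 × 11 × 4 / 0.42 / 0.73 = 1261 mg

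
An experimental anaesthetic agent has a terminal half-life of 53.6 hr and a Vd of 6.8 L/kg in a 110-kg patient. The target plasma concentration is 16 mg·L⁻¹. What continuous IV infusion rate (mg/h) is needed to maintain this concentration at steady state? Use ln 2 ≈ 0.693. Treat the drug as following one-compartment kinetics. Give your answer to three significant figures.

Total Vd = 6.8 × 110 = 748.0 L
k = 0.693/53.6 = 0.01293 h⁻¹, so CL = k·Vd = 0.01293 × 748.0 = 9.672 L/h
Infusion rate = CL × Css = 9.672 × 16 = 154.8 mg/h

155 mg/h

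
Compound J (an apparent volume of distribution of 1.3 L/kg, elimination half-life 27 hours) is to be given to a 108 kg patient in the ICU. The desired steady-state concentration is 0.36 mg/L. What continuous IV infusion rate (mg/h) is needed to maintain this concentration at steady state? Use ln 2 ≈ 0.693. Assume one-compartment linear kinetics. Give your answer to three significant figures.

Total Vd = 1.3 × 108 = 140.4 L
CL = ln 2 · Vd / t½ = 0.693 × 140.4 / 27 = 3.604 L/h
Infusion rate = CL × Css = 3.604 × 0.36 = 1.297 mg/h

1.30 mg/h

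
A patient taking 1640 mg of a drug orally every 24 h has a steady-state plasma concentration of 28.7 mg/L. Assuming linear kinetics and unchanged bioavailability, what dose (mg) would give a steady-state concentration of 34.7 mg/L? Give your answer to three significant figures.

1980 mg

For first-order elimination, Css ∝ F·D/(CL·τ); F and CL are unchanged, so Css ∝ D/τ.
D₂ = D₁ × (Css,target / Css,current) = 1640 × 34.7/28.7 = 1983 mg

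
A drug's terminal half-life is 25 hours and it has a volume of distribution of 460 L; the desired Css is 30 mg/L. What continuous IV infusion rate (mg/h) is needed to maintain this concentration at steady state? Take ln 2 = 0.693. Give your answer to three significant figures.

383 mg/h

CL = ln 2 · Vd / t½ = 0.693 × 460.0 / 25 = 12.75 L/h
Infusion rate = CL × Css = 12.75 × 30 = 382.5 mg/h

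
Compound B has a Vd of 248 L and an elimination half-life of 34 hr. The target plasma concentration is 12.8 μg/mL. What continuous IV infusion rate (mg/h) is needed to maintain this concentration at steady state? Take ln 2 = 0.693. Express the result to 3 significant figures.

64.7 mg/h

k = 0.693/34 = 0.02038 h⁻¹, so CL = k·Vd = 0.02038 × 248.0 = 5.054 L/h
Infusion rate = CL × Css = 5.054 × 12.8 = 64.69 mg/h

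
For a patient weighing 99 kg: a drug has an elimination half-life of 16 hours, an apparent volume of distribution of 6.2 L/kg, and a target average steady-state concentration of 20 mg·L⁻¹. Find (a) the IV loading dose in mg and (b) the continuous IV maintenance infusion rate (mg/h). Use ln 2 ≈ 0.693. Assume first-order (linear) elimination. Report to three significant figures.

Total Vd = 6.2 × 99 = 613.8 L
LD = Vd × C = 613.8 × 20 = 12280 mg
CL = 0.693 × Vd / t½ = 0.693 × 613.8 / 16 = 26.59 L/h
Infusion rate = CL × Css = 26.59 × 20 = 531.8 mg/h

(a) 12300 mg; (b) 532 mg/h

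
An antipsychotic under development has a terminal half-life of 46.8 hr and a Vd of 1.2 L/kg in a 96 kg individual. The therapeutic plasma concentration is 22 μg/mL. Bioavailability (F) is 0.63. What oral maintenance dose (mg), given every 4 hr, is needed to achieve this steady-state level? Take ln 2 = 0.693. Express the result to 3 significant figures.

238 mg

Vd(total) = 96 kg × 1.2 L/kg = 115.2 L
k = 0.693/46.8 = 0.01481 h⁻¹, so CL = k·Vd = 0.01481 × 115.2 = 1.706 L/h
D = CL × Css × τ / F = 1.706 × 22 × 4 / 0.63 = 238.3 mg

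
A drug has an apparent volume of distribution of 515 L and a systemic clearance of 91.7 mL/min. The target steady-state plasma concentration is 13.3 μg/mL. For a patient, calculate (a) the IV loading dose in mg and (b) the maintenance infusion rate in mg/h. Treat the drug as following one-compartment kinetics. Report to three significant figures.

Loading: fill Vd to C_target → 515.0 L × 13.3 mg/L = 6850 mg
Convert clearance: 91.7 mL/min × 60 min/h ÷ 1000 mL/L = 5.502 L/h
Maintenance infusion rate = CL × Css = 5.502 × 13.3 = 73.18 mg/h

(a) 6850 mg; (b) 73.2 mg/h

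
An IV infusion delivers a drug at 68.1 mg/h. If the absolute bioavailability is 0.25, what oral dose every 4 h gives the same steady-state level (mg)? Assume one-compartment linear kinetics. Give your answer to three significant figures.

To maintain the same Css, the systemic dosing rate must be unchanged: F·D/τ = infusion rate.
D = rate × τ / F = 68.1 × 4 / 0.25 = 1090 mg

1090 mg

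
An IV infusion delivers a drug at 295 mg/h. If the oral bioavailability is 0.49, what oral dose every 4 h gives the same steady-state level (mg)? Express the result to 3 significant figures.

2410 mg

To maintain the same Css, the systemic dosing rate must be unchanged: F·D/τ = infusion rate.
D = rate × τ / F = 295 × 4 / 0.49 = 2408 mg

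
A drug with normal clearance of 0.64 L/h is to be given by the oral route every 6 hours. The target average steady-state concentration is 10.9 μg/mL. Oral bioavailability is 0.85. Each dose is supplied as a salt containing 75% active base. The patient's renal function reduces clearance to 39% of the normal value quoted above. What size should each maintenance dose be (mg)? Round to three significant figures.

Patient clearance = 0.39 × 0.6400 = 0.2496 L/h
D = CL × Css × τ / F / S = 0.2496 × 10.9 × 6 / 0.85 / 0.75 = 25.61 mg

25.6 mg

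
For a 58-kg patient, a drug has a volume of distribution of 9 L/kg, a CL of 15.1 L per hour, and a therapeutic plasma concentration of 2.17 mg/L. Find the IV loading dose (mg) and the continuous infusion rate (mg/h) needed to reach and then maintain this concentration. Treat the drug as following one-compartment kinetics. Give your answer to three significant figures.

(a) 1130 mg; (b) 32.8 mg/h

Total Vd = 9 × 58 = 522.0 L
Loading: fill Vd to C_target → 522.0 L × 2.17 mg/L = 1133 mg
Maintenance infusion rate = CL × Css = 15.10 × 2.17 = 32.77 mg/h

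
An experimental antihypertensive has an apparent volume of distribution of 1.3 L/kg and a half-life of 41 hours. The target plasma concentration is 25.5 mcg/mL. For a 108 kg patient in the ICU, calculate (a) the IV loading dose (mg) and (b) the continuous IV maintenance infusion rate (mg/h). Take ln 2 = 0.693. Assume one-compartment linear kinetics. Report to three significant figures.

(a) 3580 mg; (b) 60.5 mg/h

Total Vd = 1.3 × 108 = 140.4 L
LD = Vd × C = 140.4 × 25.5 = 3580 mg
CL = 0.693 × Vd / t½ = 0.693 × 140.4 / 41 = 2.373 L/h
Infusion rate = CL × Css = 2.373 × 25.5 = 60.51 mg/h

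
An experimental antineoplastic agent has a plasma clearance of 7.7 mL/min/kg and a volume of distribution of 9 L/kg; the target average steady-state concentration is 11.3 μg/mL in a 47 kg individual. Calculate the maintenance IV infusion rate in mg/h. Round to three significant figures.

CL = 7.7 mL/min/kg × 47 kg = 361.9 mL/min = 361.9 × 60/1000 = 21.71 L/h
R₀ = 21.71 × 11.3 = 245.3 mg/h

245 mg/h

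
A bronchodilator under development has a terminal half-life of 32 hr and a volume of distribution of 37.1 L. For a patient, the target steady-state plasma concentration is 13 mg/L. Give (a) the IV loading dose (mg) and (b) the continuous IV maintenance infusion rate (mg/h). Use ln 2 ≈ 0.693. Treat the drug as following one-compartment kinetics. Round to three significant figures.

(a) 482 mg; (b) 10.4 mg/h

LD = Vd × C = 37.10 × 13 = 482.3 mg
CL = 0.693 × Vd / t½ = 0.693 × 37.10 / 32 = 0.8034 L/h
Infusion rate = CL × Css = 0.8034 × 13 = 10.44 mg/h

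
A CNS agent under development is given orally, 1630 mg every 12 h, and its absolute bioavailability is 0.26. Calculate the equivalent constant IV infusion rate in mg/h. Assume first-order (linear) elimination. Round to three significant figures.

Equivalent systemic input: infusion rate = F·D/τ.
Rate = 0.26 × 1630 / 12 = 35.32 mg/h

35.3 mg/h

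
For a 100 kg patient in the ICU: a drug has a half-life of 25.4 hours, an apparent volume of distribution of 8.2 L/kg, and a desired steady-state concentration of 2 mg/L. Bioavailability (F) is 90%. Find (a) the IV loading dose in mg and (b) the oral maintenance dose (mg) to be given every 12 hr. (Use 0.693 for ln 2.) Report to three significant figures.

(a) 1640 mg; (b) 597 mg

Vd(total) = 100 kg × 8.2 L/kg = 820.0 L
LD = Vd × C = 820.0 × 2 = 1640 mg
CL = 0.693 × Vd / t½ = 0.693 × 820.0 / 25.4 = 22.37 L/h
D = CL × Css × τ / F = 22.37 × 2 × 12 / 0.9 = 596.5 mg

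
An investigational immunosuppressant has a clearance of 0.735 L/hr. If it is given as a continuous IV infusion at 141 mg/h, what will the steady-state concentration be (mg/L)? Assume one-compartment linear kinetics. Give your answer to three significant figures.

192 mg/L

Css = rate / CL = 141 / 0.7350 = 191.8 mg/L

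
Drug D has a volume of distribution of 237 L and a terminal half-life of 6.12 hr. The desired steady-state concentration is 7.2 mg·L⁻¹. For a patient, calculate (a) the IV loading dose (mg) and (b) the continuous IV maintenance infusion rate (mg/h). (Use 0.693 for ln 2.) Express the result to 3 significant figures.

LD = Vd × C = 237.0 × 7.2 = 1706 mg
CL = 0.693 × Vd / t½ = 0.693 × 237.0 / 6.12 = 26.84 L/h
Infusion rate = CL × Css = 26.84 × 7.2 = 193.2 mg/h

(a) 1710 mg; (b) 193 mg/h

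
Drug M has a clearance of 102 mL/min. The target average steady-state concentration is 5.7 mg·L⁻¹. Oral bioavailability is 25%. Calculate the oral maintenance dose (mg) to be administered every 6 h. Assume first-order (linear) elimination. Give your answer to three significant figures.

837 mg

CL = 102 mL/min = 102 × 0.06 = 6.120 L/h
At steady state, dose per interval replaces the amount cleared in that interval: F·D/τ = CL·Css.
D = CL × Css × τ / F = 6.120 × 5.7 × 6 / 0.25 = 837.2 mg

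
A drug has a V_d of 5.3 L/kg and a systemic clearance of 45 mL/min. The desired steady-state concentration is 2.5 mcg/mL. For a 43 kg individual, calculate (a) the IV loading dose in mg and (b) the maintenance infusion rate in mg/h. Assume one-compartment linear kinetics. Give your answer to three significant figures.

(a) 570 mg; (b) 6.75 mg/h

Vd(total) = 43 kg × 5.3 L/kg = 227.9 L
Loading dose = Vd × C = 227.9 × 2.5 = 569.8 mg
CL = 45 mL/min = 45 × 0.06 = 2.700 L/h
Infusion rate = 2.700 L/h × 2.5 mg/L = 6.750 mg/h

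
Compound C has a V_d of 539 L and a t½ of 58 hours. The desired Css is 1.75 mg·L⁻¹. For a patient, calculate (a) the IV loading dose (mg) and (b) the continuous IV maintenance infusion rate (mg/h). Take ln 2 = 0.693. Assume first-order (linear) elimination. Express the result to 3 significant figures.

LD = Vd × C = 539.0 × 1.75 = 943.3 mg
CL = 0.693 × Vd / t½ = 0.693 × 539.0 / 58 = 6.440 L/h
Infusion rate = CL × Css = 6.440 × 1.75 = 11.27 mg/h

(a) 943 mg; (b) 11.3 mg/h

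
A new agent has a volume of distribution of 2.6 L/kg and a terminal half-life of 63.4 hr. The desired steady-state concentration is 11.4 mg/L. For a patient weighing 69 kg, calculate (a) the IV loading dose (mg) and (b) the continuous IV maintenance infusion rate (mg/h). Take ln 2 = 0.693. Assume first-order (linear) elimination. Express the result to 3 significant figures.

(a) 2050 mg; (b) 22.4 mg/h

Total Vd = 2.6 × 69 = 179.4 L
LD = Vd × C = 179.4 × 11.4 = 2045 mg
CL = 0.693 × Vd / t½ = 0.693 × 179.4 / 63.4 = 1.961 L/h
Infusion rate = CL × Css = 1.961 × 11.4 = 22.36 mg/h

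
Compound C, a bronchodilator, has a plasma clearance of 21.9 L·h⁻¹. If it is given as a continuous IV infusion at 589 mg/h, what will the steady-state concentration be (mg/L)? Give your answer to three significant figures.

Css = rate / CL = 589 / 21.90 = 26.89 mg/L

26.9 mg/L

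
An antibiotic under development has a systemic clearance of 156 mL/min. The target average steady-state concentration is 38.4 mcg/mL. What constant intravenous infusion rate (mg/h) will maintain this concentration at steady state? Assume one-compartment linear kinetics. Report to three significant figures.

Convert clearance: 156 mL/min × 60 min/h ÷ 1000 mL/L = 9.360 L/h
Rate = CL × Css = 9.360 × 38.4 = 359.4 mg/h

359 mg/h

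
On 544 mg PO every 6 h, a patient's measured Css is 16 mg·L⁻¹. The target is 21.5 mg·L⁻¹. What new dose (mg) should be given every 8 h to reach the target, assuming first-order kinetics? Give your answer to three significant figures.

For first-order elimination, Css ∝ F·D/(CL·τ); F and CL are unchanged, so Css ∝ D/τ.
D₂ = D₁ × (Css,target / Css,current) × (τ₂/τ₁) = 544 × (21.5/16) × (8/6) = 974.7 mg

975 mg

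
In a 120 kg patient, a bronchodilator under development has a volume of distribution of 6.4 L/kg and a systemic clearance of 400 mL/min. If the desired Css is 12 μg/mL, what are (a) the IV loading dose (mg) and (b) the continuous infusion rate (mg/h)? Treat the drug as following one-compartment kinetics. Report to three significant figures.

(a) 9220 mg; (b) 288 mg/h

Vd = 6.4 L/kg × 120 kg = 768.0 L
Loading: fill Vd to C_target → 768.0 L × 12 mg/L = 9216 mg
CL = 400 mL/min × 60/1000 = 24.00 L/h
Infusion rate = 24.00 L/h × 12 mg/L = 288.0 mg/h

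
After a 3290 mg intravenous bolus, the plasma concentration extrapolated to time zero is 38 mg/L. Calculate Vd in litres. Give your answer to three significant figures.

Immediately after an IV bolus, C₀ = Dose / Vd, so Vd = Dose / C₀.
Vd = 3290 / 38 = 86.58 L

86.6 L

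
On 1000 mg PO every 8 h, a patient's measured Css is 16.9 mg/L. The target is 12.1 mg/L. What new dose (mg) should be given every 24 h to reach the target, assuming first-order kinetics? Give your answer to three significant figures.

With linear kinetics, Css is proportional to dose rate (D/τ) at fixed clearance.
D₂ = D₁ × (Css,target / Css,current) × (τ₂/τ₁) = 1000 × (12.1/16.9) × (24/8) = 2148 mg

2150 mg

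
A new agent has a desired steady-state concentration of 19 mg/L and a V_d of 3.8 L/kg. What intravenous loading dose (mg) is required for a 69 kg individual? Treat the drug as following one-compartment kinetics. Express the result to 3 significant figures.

4980 mg

Vd(total) = 69 kg × 3.8 L/kg = 262.2 L
The loading dose fills Vd to the target concentration.
LD = Vd × C = 262.2 × 19.00 = 4982 mg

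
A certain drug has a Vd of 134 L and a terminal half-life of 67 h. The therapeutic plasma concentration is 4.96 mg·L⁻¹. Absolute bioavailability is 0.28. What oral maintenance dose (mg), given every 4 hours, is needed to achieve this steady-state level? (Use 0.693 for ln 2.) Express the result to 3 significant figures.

98.2 mg

CL = ln 2 · Vd / t½ = 0.693 × 134.0 / 67 = 1.386 L/h
D = CL × Css × τ / F = 1.386 × 4.96 × 4 / 0.28 = 98.21 mg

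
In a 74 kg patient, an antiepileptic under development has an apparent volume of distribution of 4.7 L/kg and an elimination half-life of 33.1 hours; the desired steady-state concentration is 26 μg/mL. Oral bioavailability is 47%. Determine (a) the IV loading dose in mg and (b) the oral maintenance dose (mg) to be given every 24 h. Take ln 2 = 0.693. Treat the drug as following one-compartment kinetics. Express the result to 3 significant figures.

(a) 9040 mg; (b) 9670 mg

Vd(total) = 74 kg × 4.7 L/kg = 347.8 L
LD = Vd × C = 347.8 × 26 = 9043 mg
CL = 0.693 × Vd / t½ = 0.693 × 347.8 / 33.1 = 7.282 L/h
D = CL × Css × τ / F = 7.282 × 26 × 24 / 0.47 = 9668 mg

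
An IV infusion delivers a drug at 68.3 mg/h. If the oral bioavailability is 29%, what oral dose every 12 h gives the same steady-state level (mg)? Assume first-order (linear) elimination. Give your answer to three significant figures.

To maintain the same Css, the systemic dosing rate must be unchanged: F·D/τ = infusion rate.
D = rate × τ / F = 68.3 × 12 / 0.29 = 2826 mg

2830 mg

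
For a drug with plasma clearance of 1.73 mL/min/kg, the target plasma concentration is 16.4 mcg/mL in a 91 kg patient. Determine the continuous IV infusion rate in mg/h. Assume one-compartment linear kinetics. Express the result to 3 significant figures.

CL = 1.73 mL/min/kg × 91 kg = 157.4 mL/min = 157.4 × 60/1000 = 9.444 L/h
R₀ = 9.444 × 16.4 = 154.9 mg/h

155 mg/h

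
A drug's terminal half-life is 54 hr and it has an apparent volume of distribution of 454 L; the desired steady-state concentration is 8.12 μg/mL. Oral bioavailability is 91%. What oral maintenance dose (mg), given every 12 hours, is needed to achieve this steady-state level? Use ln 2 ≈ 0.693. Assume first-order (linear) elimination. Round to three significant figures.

CL = 0.693 × Vd / t½ = 0.693 × 454.0 / 54 = 5.826 L/h
D = CL × Css × τ / F = 5.826 × 8.12 × 12 / 0.91 = 623.8 mg

624 mg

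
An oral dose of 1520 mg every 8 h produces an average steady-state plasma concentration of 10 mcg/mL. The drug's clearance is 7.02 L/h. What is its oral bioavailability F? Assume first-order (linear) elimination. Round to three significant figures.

0.369

F·D/τ = CL·Css at steady state → F = CL·Css·τ / D.
F = 7.02 × 10 × 8 / 1520 = 0.369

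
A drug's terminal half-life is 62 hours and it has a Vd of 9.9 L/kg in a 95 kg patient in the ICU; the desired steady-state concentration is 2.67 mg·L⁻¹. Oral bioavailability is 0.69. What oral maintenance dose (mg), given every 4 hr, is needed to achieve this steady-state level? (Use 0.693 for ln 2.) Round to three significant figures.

163 mg

Total Vd = 9.9 × 95 = 940.5 L
k = 0.693/62 = 0.01118 h⁻¹, so CL = k·Vd = 0.01118 × 940.5 = 10.51 L/h
D = CL × Css × τ / F = 10.51 × 2.67 × 4 / 0.69 = 162.7 mg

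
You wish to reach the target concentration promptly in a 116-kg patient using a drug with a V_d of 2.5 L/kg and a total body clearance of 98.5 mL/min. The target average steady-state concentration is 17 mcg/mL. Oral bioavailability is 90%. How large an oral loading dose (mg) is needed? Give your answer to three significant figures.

5480 mg

Total Vd = 2.5 × 116 = 290.0 L
LD = Vd × C / F = 290.0 × 17.00 / 0.9 = 5478 mg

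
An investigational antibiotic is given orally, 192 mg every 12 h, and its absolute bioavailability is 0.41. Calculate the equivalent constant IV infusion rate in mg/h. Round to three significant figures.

6.56 mg/h

Equivalent systemic input: infusion rate = F·D/τ.
Rate = 0.41 × 192 / 12 = 6.560 mg/h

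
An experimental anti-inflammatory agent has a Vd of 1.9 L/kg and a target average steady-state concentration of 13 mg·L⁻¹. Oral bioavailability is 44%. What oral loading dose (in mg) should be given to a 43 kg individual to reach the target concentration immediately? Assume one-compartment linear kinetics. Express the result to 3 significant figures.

2410 mg

Total Vd = 1.9 × 43 = 81.70 L
The loading dose fills Vd to the target concentration.
LD = Vd × C / F = 81.70 × 13.00 / 0.44 = 2414 mg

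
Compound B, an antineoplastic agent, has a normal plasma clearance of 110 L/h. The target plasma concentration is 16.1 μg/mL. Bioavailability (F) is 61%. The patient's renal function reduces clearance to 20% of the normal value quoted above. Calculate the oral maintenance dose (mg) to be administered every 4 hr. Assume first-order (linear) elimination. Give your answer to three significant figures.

2320 mg

Patient clearance = 0.2 × 110.0 = 22.00 L/h
At steady state, dose per interval replaces the amount cleared in that interval: F·D/τ = CL·Css.
D = CL × Css × τ / F = 22.00 × 16.1 × 4 / 0.61 = 2323 mg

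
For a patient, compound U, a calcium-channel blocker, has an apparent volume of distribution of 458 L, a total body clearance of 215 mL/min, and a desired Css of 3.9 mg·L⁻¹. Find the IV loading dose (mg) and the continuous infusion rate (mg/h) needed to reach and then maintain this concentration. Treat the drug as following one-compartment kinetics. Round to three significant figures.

LD = Vd · C_target = 458.0 × 3.9 = 1786 mg
CL = 215 mL/min = 215 × 0.06 = 12.90 L/h
Infusion rate = 12.90 L/h × 3.9 mg/L = 50.31 mg/h

(a) 1790 mg; (b) 50.3 mg/h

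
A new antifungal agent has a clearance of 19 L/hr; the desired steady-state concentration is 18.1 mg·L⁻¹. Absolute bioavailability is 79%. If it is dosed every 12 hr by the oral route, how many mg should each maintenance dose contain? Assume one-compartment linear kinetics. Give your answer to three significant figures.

D = CL × Css × τ / F = 19.00 × 18.1 × 12 / 0.79 = 5224 mg

5220 mg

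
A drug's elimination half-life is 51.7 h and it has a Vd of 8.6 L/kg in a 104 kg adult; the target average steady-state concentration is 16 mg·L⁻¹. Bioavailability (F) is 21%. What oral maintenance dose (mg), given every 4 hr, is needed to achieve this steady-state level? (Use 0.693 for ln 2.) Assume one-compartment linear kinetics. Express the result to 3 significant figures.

Vd = 8.6 L/kg × 104 kg = 894.4 L
CL = 0.693 × Vd / t½ = 0.693 × 894.4 / 51.7 = 11.99 L/h
D = CL × Css × τ / F = 11.99 × 16 × 4 / 0.21 = 3654 mg

3650 mg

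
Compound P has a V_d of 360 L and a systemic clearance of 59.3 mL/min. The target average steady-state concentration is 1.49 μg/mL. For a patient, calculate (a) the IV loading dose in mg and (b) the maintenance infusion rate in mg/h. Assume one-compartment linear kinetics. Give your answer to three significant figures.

(a) 536 mg; (b) 5.30 mg/h

Loading dose = Vd × C = 360.0 × 1.49 = 536.4 mg
CL = 59.3 mL/min × 60/1000 = 3.558 L/h
Infusion rate = 3.558 L/h × 1.49 mg/L = 5.301 mg/h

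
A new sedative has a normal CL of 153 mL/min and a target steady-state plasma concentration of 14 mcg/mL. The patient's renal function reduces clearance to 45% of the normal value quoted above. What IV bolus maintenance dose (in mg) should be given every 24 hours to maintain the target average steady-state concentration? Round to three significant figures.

CL = 153 mL/min = 153 × 0.06 = 9.180 L/h
Patient clearance = 0.45 × 9.180 = 4.131 L/h
D = CL × Css × τ = 4.131 × 14 × 24 = 1388 mg

1390 mg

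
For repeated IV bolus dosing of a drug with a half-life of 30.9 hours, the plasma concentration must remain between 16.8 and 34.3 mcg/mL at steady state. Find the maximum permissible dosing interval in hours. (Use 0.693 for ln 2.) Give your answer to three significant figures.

31.8 h

k = 0.693 / t½ = 0.693 / 30.9 = 0.02243 h⁻¹
Between IV bolus doses, concentration decays as C = C₀·e^(−kτ), so C_peak/C_trough = e^(kτ).
τ_max = ln(C_peak/C_trough) / k = ln(34.3/16.8) / 0.02243 = 0.7138 / 0.02243 = 31.82 h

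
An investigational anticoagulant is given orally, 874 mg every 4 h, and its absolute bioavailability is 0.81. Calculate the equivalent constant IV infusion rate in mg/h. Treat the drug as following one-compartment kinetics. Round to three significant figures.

177 mg/h

Equivalent systemic input: infusion rate = F·D/τ.
Rate = 0.81 × 874 / 4 = 177.0 mg/h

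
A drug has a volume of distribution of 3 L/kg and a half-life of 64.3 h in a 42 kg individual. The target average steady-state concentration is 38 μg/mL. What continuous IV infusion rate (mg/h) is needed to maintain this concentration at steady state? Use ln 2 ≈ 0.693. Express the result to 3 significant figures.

51.6 mg/h

Vd(total) = 42 kg × 3 L/kg = 126.0 L
CL = 0.693 × Vd / t½ = 0.693 × 126.0 / 64.3 = 1.358 L/h
Infusion rate = CL × Css = 1.358 × 38 = 51.60 mg/h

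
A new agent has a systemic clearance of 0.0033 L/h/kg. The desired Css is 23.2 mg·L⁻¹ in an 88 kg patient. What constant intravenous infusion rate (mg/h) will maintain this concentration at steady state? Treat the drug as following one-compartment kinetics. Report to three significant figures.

6.74 mg/h

CL = 0.0033 L/h/kg × 88 kg = 0.2904 L/h
At steady state, infusion rate equals elimination rate: rate in = CL × Css.
Infusion rate = CL · Css = 0.2904 L/h × 23.2 mg/L = 6.737 mg/h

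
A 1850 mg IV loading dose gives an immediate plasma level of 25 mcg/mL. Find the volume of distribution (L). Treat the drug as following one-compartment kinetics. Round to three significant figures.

Immediately after an IV bolus, C₀ = Dose / Vd, so Vd = Dose / C₀.
Vd = 1850 / 25 = 74.00 L

74.0 L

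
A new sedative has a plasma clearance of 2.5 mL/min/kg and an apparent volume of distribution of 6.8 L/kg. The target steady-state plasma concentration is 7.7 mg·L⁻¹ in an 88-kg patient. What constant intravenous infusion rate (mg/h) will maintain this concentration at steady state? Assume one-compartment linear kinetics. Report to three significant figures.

102 mg/h

CL = 2.5 mL/min/kg × 88 kg = 220.0 mL/min = 220.0 × 60/1000 = 13.20 L/h
Rate = CL × Css = 13.20 × 7.7 = 101.6 mg/h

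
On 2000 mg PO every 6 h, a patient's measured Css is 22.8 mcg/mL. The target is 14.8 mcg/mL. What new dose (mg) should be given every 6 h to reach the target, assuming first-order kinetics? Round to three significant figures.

For first-order elimination, Css ∝ F·D/(CL·τ); F and CL are unchanged, so Css ∝ D/τ.
D₂ = D₁ × (Css,target / Css,current) = 2000 × 14.8/22.8 = 1298 mg

1300 mg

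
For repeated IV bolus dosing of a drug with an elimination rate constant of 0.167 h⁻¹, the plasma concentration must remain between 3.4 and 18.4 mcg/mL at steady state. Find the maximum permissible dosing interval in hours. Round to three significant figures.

10.1 h

Between IV bolus doses, concentration decays as C = C₀·e^(−kτ), so C_peak/C_trough = e^(kτ).
τ_max = ln(C_peak/C_trough) / k = ln(18.4/3.4) / 0.1670 = 1.689 / 0.1670 = 10.11 h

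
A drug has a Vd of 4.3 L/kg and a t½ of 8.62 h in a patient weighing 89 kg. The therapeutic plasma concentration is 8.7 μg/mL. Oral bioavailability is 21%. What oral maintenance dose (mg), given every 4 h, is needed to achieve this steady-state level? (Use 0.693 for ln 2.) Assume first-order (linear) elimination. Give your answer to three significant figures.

5100 mg

Vd(total) = 89 kg × 4.3 L/kg = 382.7 L
CL = ln 2 · Vd / t½ = 0.693 × 382.7 / 8.62 = 30.77 L/h
D = CL × Css × τ / F = 30.77 × 8.7 × 4 / 0.21 = 5099 mg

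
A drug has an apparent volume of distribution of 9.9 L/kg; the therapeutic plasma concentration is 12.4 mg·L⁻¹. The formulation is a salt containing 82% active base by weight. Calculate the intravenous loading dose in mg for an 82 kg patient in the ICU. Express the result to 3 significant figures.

12300 mg

Vd = 9.9 L/kg × 82 kg = 811.8 L
LD = Vd × C / S = 811.8 × 12.40 / 0.82 = 12280 mg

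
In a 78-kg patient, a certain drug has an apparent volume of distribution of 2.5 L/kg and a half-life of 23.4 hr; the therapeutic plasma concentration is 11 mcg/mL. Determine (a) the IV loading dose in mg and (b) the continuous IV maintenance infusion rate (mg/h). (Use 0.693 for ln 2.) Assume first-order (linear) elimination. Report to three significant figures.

Vd(total) = 78 kg × 2.5 L/kg = 195.0 L
LD = Vd × C = 195.0 × 11 = 2145 mg
CL = 0.693 × Vd / t½ = 0.693 × 195.0 / 23.4 = 5.775 L/h
Infusion rate = CL × Css = 5.775 × 11 = 63.53 mg/h

(a) 2150 mg; (b) 63.5 mg/h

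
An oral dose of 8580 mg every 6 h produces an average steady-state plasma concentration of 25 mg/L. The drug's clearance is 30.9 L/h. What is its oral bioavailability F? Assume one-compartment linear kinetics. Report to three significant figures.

0.540

F·D/τ = CL·Css at steady state → F = CL·Css·τ / D.
F = 30.9 × 25 × 6 / 8580 = 0.540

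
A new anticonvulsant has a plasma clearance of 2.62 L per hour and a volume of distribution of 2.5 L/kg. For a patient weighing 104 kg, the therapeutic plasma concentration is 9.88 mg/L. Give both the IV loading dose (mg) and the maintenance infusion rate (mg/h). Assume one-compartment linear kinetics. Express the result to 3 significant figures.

(a) 2570 mg; (b) 25.9 mg/h

Vd(total) = 104 kg × 2.5 L/kg = 260.0 L
Loading: fill Vd to C_target → 260.0 L × 9.88 mg/L = 2569 mg
Maintenance: replace elimination → rate = CL × Css = 2.620 × 9.88 = 25.89 mg/h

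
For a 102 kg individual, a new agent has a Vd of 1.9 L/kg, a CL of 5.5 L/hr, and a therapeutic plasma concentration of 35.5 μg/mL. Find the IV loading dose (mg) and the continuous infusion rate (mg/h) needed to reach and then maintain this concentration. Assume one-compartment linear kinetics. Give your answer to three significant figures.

(a) 6880 mg; (b) 195 mg/h

Vd(total) = 102 kg × 1.9 L/kg = 193.8 L
LD = Vd · C_target = 193.8 × 35.5 = 6880 mg
Maintenance infusion rate = CL × Css = 5.500 × 35.5 = 195.3 mg/h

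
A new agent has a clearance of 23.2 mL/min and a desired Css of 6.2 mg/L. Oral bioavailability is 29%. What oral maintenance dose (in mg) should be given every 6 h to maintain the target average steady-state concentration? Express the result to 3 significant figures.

179 mg

Convert clearance: 23.2 mL/min × 60 min/h ÷ 1000 mL/L = 1.392 L/h
At steady state, dose per interval replaces the amount cleared in that interval: F·D/τ = CL·Css.
D = CL × Css × τ / F = 1.392 × 6.2 × 6 / 0.29 = 178.6 mg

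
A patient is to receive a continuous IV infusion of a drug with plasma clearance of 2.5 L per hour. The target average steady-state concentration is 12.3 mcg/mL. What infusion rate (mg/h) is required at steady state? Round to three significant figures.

30.8 mg/h

Rate = CL × Css = 2.500 × 12.3 = 30.75 mg/h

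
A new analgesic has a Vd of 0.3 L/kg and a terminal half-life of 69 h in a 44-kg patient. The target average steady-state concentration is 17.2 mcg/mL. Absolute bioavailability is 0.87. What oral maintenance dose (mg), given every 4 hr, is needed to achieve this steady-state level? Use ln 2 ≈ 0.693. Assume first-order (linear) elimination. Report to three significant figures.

Vd(total) = 44 kg × 0.3 L/kg = 13.20 L
CL = ln 2 · Vd / t½ = 0.693 × 13.20 / 69 = 0.1326 L/h
D = CL × Css × τ / F = 0.1326 × 17.2 × 4 / 0.87 = 10.49 mg

10.5 mg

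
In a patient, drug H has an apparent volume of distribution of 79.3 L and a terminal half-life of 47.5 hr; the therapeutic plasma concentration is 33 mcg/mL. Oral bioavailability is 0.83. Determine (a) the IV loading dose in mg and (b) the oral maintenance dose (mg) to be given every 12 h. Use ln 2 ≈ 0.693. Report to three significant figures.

LD = Vd × C = 79.30 × 33 = 2617 mg
CL = 0.693 × Vd / t½ = 0.693 × 79.30 / 47.5 = 1.157 L/h
D = CL × Css × τ / F = 1.157 × 33 × 12 / 0.83 = 552.0 mg

(a) 2620 mg; (b) 552 mg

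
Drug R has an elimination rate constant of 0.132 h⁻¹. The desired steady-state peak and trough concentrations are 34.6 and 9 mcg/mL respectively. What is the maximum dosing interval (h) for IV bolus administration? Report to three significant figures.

Between IV bolus doses, concentration decays as C = C₀·e^(−kτ), so C_peak/C_trough = e^(kτ).
τ_max = ln(C_peak/C_trough) / k = ln(34.6/9) / 0.1320 = 1.347 / 0.1320 = 10.20 h

10.2 h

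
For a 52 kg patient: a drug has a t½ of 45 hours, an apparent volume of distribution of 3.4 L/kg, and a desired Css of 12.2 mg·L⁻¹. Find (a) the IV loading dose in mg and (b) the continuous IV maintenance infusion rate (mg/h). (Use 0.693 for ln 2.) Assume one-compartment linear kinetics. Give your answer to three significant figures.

(a) 2160 mg; (b) 33.2 mg/h

Total Vd = 3.4 × 52 = 176.8 L
LD = Vd × C = 176.8 × 12.2 = 2157 mg
CL = 0.693 × Vd / t½ = 0.693 × 176.8 / 45 = 2.723 L/h
Infusion rate = CL × Css = 2.723 × 12.2 = 33.22 mg/h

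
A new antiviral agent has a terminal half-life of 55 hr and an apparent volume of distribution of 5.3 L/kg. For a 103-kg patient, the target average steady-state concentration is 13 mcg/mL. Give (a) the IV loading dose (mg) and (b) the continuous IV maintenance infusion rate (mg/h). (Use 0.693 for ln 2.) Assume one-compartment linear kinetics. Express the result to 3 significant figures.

Vd(total) = 103 kg × 5.3 L/kg = 545.9 L
LD = Vd × C = 545.9 × 13 = 7097 mg
CL = 0.693 × Vd / t½ = 0.693 × 545.9 / 55 = 6.878 L/h
Infusion rate = CL × Css = 6.878 × 13 = 89.41 mg/h

(a) 7100 mg; (b) 89.4 mg/h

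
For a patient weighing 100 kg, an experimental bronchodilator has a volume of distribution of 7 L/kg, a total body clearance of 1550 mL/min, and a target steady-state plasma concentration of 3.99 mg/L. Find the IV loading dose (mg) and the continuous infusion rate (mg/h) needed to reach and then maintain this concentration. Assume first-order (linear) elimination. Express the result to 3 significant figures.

(a) 2790 mg; (b) 371 mg/h

Vd = 7 L/kg × 100 kg = 700.0 L
Loading: fill Vd to C_target → 700.0 L × 3.99 mg/L = 2793 mg
CL = 1550 mL/min = 1550 × 0.06 = 93.00 L/h
Maintenance infusion rate = CL × Css = 93.00 × 3.99 = 371.1 mg/h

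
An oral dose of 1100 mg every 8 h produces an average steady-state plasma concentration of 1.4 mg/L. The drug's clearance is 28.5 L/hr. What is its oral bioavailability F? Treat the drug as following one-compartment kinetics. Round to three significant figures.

F·D/τ = CL·Css at steady state → F = CL·Css·τ / D.
F = 28.5 × 1.4 × 8 / 1100 = 0.290

0.290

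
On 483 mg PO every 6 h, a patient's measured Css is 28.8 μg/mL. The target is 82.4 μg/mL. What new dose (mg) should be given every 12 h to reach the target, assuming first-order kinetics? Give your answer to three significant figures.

For first-order elimination, Css ∝ F·D/(CL·τ); F and CL are unchanged, so Css ∝ D/τ.
D₂ = D₁ × (Css,target / Css,current) × (τ₂/τ₁) = 483 × (82.4/28.8) × (12/6) = 2764 mg

2760 mg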